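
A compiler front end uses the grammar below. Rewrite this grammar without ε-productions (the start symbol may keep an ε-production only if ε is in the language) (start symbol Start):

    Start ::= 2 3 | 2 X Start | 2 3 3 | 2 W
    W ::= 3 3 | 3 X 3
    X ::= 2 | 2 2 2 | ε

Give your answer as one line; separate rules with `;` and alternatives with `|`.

Start ::= 2 3 | 2 X Start | 2 Start | 2 3 3 | 2 W; W ::= 3 3 | 3 X 3; X ::= 2 | 2 2 2

Nullable set = {X}.
ε ∉ L(G), so no ε-production is kept.
For each production, add variants omitting each subset of nullable occurrences: Start → 2 X Start gives 2 X Start | 2 Start.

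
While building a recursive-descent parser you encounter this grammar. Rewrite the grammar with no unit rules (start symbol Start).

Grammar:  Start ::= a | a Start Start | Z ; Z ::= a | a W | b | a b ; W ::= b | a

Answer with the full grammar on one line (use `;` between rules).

Start ::= a | a W | b | a b | a Start Start; Z ::= a | a W | b | a b; W ::= b | a

Unit pairs: Start ⇒* {Z}.
For each unit pair (A, B), copy every non-unit production of B to A, then drop all unit productions.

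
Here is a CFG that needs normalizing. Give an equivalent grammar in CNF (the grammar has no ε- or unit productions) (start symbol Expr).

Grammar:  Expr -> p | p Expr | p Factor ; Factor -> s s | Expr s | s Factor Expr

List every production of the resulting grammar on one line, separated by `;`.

Expr -> p | X1 Expr | X1 Factor; Factor -> X2 X2 | Expr X2 | X2 Y1; X1 -> p; X2 -> s; Y1 -> Factor Expr

Introduce a nonterminal for each terminal appearing in a rule of length ≥ 2: X1 → p, X2 → s.
Binarize each right-hand side of length ≥ 3 by chaining fresh nonterminals (Y1, Y2, …): affected rules were Factor → X2 Factor Expr.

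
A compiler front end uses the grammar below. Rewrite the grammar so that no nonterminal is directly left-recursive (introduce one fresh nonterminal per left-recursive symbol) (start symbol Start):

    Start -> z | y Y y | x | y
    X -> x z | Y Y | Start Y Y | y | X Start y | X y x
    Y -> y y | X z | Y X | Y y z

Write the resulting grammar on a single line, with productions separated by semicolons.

Directly left-recursive nonterminals: X, Y.
For X: α = {Start y, y x}, β = {x z, Y Y, Start Y Y, y}. Rewrite as X → β X1 and X1 → α X1 | ε.
For Y: α = {X, y z}, β = {y y, X z}. Rewrite as Y → β Y1 and Y1 → α Y1 | ε.

Start -> z | y Y y | x | y; X -> x z X1 | Y Y X1 | Start Y Y X1 | y X1; Y -> y y Y1 | X z Y1; X1 -> Start y X1 | y x X1 | ε; Y1 -> X Y1 | y z Y1 | ε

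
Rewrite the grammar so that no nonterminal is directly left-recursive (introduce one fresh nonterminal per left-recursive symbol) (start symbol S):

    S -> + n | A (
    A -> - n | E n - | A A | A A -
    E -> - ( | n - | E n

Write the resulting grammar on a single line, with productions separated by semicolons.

Left recursion appears on A, E.
For A: α = {A, A -}, β = {- n, E n -}. Rewrite as A → β A' and A' → α A' | ε.
For E: α = {n}, β = {- (, n -}. Rewrite as E → β E' and E' → α E' | ε.

S -> + n | A (; A -> - n A' | E n - A'; E -> - ( E' | n - E'; A' -> A A' | A - A' | ε; E' -> n E' | ε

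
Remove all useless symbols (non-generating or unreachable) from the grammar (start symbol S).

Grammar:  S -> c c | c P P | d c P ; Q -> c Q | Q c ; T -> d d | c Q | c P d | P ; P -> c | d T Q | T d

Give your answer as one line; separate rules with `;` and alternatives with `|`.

S -> c c | c P P | d c P; T -> d d | c P d | P; P -> c | T d

Generating nonterminals: {P, S, T}.
Reachable from S after that: {P, S, T}.
Removed useless symbols: {Q} and every production mentioning them.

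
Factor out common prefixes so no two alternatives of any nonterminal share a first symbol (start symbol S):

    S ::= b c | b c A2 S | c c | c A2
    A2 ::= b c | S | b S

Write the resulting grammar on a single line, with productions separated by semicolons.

S has alternatives sharing prefix 'b c': factor to S → b c S' with S' → ε | A2 S.
S has alternatives sharing prefix 'c': factor to S → c S'' with S'' → c | A2.
A2 has alternatives sharing prefix 'b': factor to A2 → b A2' with A2' → c | S.

S ::= b c S' | c S''; A2 ::= S | b A2'; S' ::= ε | A2 S; S'' ::= c | A2; A2' ::= c | S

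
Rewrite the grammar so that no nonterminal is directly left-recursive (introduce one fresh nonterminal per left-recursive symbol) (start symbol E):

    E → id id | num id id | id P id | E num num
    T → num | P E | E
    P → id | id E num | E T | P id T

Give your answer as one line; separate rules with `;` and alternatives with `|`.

E → id id E' | num id id E' | id P id E'; T → num | P E | E; P → id P' | id E num P' | E T P'; E' → num num E' | ε; P' → id T P' | ε

E, P are directly left-recursive.
For E: α = {num num}, β = {id id, num id id, id P id}. Rewrite as E → β E' and E' → α E' | ε.
For P: α = {id T}, β = {id, id E num, E T}. Rewrite as P → β P' and P' → α P' | ε.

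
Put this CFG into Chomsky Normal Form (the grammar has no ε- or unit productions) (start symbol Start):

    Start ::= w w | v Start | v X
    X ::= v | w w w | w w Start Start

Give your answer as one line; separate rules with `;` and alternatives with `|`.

Start ::= X1 X1 | X2 Start | X2 X; X ::= v | X1 Y1 | X1 Y2; X1 ::= w; X2 ::= v; Y1 ::= X1 X1; Y2 ::= X1 Y3; Y3 ::= Start Start

Introduce a nonterminal for each terminal appearing in a rule of length ≥ 2: X1 → w, X2 → v.
Binarize each right-hand side of length ≥ 3 by chaining fresh nonterminals (Y1, Y2, …): affected rules were X → X1 X1 X1; X → X1 X1 Start Start.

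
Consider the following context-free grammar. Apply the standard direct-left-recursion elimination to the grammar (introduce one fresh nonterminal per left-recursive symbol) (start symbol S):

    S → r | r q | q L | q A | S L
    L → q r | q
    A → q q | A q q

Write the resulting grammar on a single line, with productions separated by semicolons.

S → r S' | r q S' | q L S' | q A S'; L → q r | q; A → q q A'; S' → L S' | eps; A' → q q A' | eps

Left recursion appears on S, A.
For S: α = {L}, β = {r, r q, q L, q A}. Rewrite as S → β S' and S' → α S' | ε.
For A: α = {q q}, β = {q q}. Rewrite as A → β A' and A' → α A' | ε.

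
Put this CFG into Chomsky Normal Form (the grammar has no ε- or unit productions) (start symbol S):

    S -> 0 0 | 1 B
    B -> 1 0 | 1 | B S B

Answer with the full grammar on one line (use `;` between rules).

S -> X1 X1 | X2 B; B -> X2 X1 | 1 | B Y1; X1 -> 0; X2 -> 1; Y1 -> S B

Introduce a nonterminal for each terminal appearing in a rule of length ≥ 2: X1 → 0, X2 → 1.
Binarize each right-hand side of length ≥ 3 by chaining fresh nonterminals (Y1, Y2, …): affected rules were B → B S B.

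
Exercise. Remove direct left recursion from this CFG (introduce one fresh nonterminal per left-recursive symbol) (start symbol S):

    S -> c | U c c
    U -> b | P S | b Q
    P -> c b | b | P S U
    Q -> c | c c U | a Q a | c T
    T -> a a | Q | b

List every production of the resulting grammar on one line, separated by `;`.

S -> c | U c c; U -> b | P S | b Q; P -> c b P' | b P'; Q -> c | c c U | a Q a | c T; T -> a a | Q | b; P' -> S U P' | ε

Directly left-recursive nonterminal: P.
For P: α = {S U}, β = {c b, b}. Rewrite as P → β P' and P' → α P' | ε.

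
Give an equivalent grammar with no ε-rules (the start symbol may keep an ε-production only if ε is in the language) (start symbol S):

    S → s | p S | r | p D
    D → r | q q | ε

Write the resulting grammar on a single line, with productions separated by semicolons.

Nullable nonterminals: {D}.
ε ∉ L(G), so no ε-production is kept.
Add the nullable-subset variants: S → p D gives p D | p.

S → s | p S | r | p D | p; D → r | q q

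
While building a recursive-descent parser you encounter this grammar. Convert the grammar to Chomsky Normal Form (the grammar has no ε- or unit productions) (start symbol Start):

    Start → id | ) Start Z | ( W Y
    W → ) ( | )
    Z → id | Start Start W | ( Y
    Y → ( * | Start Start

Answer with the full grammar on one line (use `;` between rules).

Start → id | X1 Y1 | X2 Y2; W → X1 X2 | ); Z → id | Start Y3 | X2 Y; Y → X2 X3 | Start Start; X1 → ); X2 → (; X3 → *; Y1 → Start Z; Y2 → W Y; Y3 → Start W

Introduce a nonterminal for each terminal appearing in a rule of length ≥ 2: X1 → ), X2 → (, X3 → *.
Binarize each right-hand side of length ≥ 3 by chaining fresh nonterminals (Y1, Y2, …): affected rules were Start → X1 Start Z; Start → X2 W Y; Z → Start Start W.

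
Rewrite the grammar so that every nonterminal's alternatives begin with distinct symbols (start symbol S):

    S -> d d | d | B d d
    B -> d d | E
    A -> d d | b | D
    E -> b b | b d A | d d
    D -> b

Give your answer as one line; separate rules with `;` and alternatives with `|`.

S -> B d d | d S'; B -> d d | E; A -> d d | b | D; E -> d d | b E'; D -> b; S' -> d | epsilon; E' -> b | d A

S has alternatives sharing prefix 'd': factor to S → d S' with S' → d | ε.
E has alternatives sharing prefix 'b': factor to E → b E' with E' → b | d A.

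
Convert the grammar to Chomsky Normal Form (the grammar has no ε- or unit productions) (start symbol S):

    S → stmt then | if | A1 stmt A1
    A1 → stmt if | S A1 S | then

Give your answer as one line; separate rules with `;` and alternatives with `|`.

Introduce a nonterminal for each terminal appearing in a rule of length ≥ 2: X1 → stmt, X2 → then, X3 → if.
Binarize each right-hand side of length ≥ 3 by chaining fresh nonterminals (Y1, Y2, …): affected rules were S → A1 X1 A1; A1 → S A1 S.

S → X1 X2 | if | A1 Y1; A1 → X1 X3 | S Y2 | then; X1 → stmt; X2 → then; X3 → if; Y1 → X1 A1; Y2 → A1 S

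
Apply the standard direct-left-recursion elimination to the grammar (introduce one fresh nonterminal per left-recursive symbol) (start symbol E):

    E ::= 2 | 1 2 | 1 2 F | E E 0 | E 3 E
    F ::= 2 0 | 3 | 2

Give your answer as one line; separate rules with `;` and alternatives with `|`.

Left recursion appears on E.
For E: α = {E 0, 3 E}, β = {2, 1 2, 1 2 F}. Rewrite as E → β E' and E' → α E' | ε.

E ::= 2 E' | 1 2 E' | 1 2 F E'; F ::= 2 0 | 3 | 2; E' ::= E 0 E' | 3 E E' | epsilon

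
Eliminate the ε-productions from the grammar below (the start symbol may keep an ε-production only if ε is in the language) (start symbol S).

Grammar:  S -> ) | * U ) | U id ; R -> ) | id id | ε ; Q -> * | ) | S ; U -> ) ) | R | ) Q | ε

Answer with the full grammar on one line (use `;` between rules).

Nullable set = {R, U}.
ε ∉ L(G), so no ε-production is kept.
Add the nullable-subset variants: S → * U ) gives * U ) | * ). S → U id gives U id | id.

S -> ) | * U ) | * ) | U id | id; R -> ) | id id; Q -> * | ) | S; U -> ) ) | R | ) Q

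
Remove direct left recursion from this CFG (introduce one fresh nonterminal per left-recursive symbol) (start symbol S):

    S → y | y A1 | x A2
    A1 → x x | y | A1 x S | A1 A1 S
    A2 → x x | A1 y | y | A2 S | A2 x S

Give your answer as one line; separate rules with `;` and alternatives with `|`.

Left recursion appears on A1, A2.
For A1: α = {x S, A1 S}, β = {x x, y}. Rewrite as A1 → β A1' and A1' → α A1' | ε.
For A2: α = {S, x S}, β = {x x, A1 y, y}. Rewrite as A2 → β A2' and A2' → α A2' | ε.

S → y | y A1 | x A2; A1 → x x A1' | y A1'; A2 → x x A2' | A1 y A2' | y A2'; A1' → x S A1' | A1 S A1' | eps; A2' → S A2' | x S A2' | eps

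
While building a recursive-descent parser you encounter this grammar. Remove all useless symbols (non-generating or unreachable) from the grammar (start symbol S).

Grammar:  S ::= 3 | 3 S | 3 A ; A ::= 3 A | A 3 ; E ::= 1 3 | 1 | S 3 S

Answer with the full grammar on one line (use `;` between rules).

S ::= 3 | 3 S

Generating nonterminals: {E, S}.
Reachable from S after that: {S}.
Removed useless symbols: {A, E} and every production mentioning them.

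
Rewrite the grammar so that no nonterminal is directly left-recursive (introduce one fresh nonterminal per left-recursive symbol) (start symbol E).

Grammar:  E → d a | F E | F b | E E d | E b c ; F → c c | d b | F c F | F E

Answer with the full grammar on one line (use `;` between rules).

E → d a E' | F E E' | F b E'; F → c c F' | d b F'; E' → E d E' | b c E' | ε; F' → c F F' | E F' | ε

Left recursion appears on E, F.
For E: α = {E d, b c}, β = {d a, F E, F b}. Rewrite as E → β E' and E' → α E' | ε.
For F: α = {c F, E}, β = {c c, d b}. Rewrite as F → β F' and F' → α F' | ε.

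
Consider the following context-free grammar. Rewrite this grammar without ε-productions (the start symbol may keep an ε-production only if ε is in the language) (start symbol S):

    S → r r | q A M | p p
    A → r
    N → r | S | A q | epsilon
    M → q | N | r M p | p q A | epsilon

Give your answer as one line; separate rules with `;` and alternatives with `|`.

The nullable symbols are {M, N}.
ε ∉ L(G), so no ε-production is kept.
Add the nullable-subset variants: S → q A M gives q A M | q A. M → r M p gives r M p | r p.

S → r r | q A M | q A | p p; A → r; N → r | S | A q; M → q | N | r M p | r p | p q A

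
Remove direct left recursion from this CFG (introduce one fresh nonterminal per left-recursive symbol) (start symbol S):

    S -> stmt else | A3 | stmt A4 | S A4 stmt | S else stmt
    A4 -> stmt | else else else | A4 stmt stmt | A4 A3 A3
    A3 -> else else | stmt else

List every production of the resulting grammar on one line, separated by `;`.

Directly left-recursive nonterminals: S, A4.
For S: α = {A4 stmt, else stmt}, β = {stmt else, A3, stmt A4}. Rewrite as S → β S' and S' → α S' | ε.
For A4: α = {stmt stmt, A3 A3}, β = {stmt, else else else}. Rewrite as A4 → β A4' and A4' → α A4' | ε.

S -> stmt else S' | A3 S' | stmt A4 S'; A4 -> stmt A4' | else else else A4'; A3 -> else else | stmt else; S' -> A4 stmt S' | else stmt S' | epsilon; A4' -> stmt stmt A4' | A3 A3 A4' | epsilon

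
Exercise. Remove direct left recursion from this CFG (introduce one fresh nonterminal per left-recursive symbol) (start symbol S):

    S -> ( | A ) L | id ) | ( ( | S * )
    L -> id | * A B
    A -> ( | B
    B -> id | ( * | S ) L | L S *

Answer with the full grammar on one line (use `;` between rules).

S -> ( S' | A ) L S' | id ) S' | ( ( S'; L -> id | * A B; A -> ( | B; B -> id | ( * | S ) L | L S *; S' -> * ) S' | ε

Directly left-recursive nonterminal: S.
For S: α = {* )}, β = {(, A ) L, id ), ( (}. Rewrite as S → β S' and S' → α S' | ε.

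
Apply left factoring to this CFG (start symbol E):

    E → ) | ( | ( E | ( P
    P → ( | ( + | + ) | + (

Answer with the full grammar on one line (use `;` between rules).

E → ) | ( E'; P → ( P' | + P''; E' → ε | E | P; P' → ε | +; P'' → ) | (

E has alternatives sharing prefix '(': factor to E → ( E' with E' → ε | E | P.
P has alternatives sharing prefix '(': factor to P → ( P' with P' → ε | +.
P has alternatives sharing prefix '+': factor to P → + P'' with P'' → ) | (.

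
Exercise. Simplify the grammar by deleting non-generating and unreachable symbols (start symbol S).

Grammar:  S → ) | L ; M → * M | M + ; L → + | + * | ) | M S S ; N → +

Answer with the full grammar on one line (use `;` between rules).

Generating nonterminals: {L, N, S}.
Reachable from S after that: {L, S}.
Removed useless symbols: {M, N} and every production mentioning them.

S → ) | L; L → + | + * | )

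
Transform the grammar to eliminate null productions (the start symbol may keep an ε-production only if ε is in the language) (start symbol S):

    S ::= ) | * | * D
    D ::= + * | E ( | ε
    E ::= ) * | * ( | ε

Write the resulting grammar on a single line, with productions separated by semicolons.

S ::= ) | * | * D; D ::= + * | E ( | (; E ::= ) * | * (

The nullable symbols are {D, E}.
ε ∉ L(G), so no ε-production is kept.
Expand every rule over subsets of its nullable positions: D → E ( gives E ( | (.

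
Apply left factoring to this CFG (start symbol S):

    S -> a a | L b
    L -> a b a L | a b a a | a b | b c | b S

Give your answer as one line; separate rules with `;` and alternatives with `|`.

S -> a a | L b; L -> a b L' | b L''; L' -> ε | a L'''; L'' -> c | S; L''' -> L | a

L has alternatives sharing prefix 'a b': factor to L → a b L' with L' → a L | a a | ε.
L has alternatives sharing prefix 'b': factor to L → b L'' with L'' → c | S.
L' has alternatives sharing prefix 'a': factor to L' → a L''' with L''' → L | a.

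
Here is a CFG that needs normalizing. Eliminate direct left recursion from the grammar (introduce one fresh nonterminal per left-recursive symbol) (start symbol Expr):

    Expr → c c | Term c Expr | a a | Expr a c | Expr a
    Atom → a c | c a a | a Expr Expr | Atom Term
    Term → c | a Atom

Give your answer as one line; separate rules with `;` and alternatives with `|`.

Left recursion appears on Expr, Atom.
For Expr: α = {a c, a}, β = {c c, Term c Expr, a a}. Rewrite as Expr → β Expr1 and Expr1 → α Expr1 | ε.
For Atom: α = {Term}, β = {a c, c a a, a Expr Expr}. Rewrite as Atom → β Atom1 and Atom1 → α Atom1 | ε.

Expr → c c Expr1 | Term c Expr Expr1 | a a Expr1; Atom → a c Atom1 | c a a Atom1 | a Expr Expr Atom1; Term → c | a Atom; Expr1 → a c Expr1 | a Expr1 | ε; Atom1 → Term Atom1 | ε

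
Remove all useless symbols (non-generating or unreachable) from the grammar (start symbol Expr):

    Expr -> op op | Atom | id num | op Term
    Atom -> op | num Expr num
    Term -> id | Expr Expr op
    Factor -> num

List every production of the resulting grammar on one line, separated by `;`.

Expr -> op op | Atom | id num | op Term; Atom -> op | num Expr num; Term -> id | Expr Expr op

Generating nonterminals: {Atom, Expr, Factor, Term}.
Reachable from Expr after that: {Atom, Expr, Term}.
Removed useless symbols: {Factor} and every production mentioning them.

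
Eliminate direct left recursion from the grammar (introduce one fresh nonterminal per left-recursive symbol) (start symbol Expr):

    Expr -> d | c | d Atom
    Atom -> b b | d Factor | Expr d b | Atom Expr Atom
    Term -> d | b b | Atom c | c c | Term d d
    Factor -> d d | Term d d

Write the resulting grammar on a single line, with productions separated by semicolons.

Atom, Term are directly left-recursive.
For Atom: α = {Expr Atom}, β = {b b, d Factor, Expr d b}. Rewrite as Atom → β Atom1 and Atom1 → α Atom1 | ε.
For Term: α = {d d}, β = {d, b b, Atom c, c c}. Rewrite as Term → β Term1 and Term1 → α Term1 | ε.

Expr -> d | c | d Atom; Atom -> b b Atom1 | d Factor Atom1 | Expr d b Atom1; Term -> d Term1 | b b Term1 | Atom c Term1 | c c Term1; Factor -> d d | Term d d; Atom1 -> Expr Atom Atom1 | ε; Term1 -> d d Term1 | ε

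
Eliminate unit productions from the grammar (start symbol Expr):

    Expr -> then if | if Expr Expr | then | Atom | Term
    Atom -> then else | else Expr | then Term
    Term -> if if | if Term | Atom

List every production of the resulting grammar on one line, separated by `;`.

Expr -> if if | if Term | then else | else Expr | then Term | then if | if Expr Expr | then; Atom -> then else | else Expr | then Term; Term -> if if | if Term | then else | else Expr | then Term

Unit pairs: Expr ⇒* {Atom, Term}; Term ⇒* {Atom}.
For each unit pair (A, B), copy every non-unit production of B to A, then drop all unit productions.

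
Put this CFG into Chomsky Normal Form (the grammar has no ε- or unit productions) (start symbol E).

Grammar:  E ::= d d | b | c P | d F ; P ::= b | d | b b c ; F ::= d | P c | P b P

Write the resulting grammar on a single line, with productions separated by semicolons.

Introduce a nonterminal for each terminal appearing in a rule of length ≥ 2: X1 → d, X2 → c, X3 → b.
Binarize each right-hand side of length ≥ 3 by chaining fresh nonterminals (Y1, Y2, …): affected rules were P → X3 X3 X2; F → P X3 P.

E ::= X1 X1 | b | X2 P | X1 F; P ::= b | d | X3 Y1; F ::= d | P X2 | P Y2; X1 ::= d; X2 ::= c; X3 ::= b; Y1 ::= X3 X2; Y2 ::= X3 P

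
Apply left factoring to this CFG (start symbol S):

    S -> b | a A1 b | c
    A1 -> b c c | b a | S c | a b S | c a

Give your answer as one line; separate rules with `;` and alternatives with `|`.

S -> b | a A1 b | c; A1 -> S c | a b S | c a | b A1'; A1' -> c c | a

A1 has alternatives sharing prefix 'b': factor to A1 → b A1' with A1' → c c | a.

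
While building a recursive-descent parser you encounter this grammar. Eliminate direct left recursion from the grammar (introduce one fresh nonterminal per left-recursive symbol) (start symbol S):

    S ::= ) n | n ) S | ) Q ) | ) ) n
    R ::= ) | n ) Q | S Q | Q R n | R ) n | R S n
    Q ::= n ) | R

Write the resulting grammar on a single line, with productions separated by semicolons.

S ::= ) n | n ) S | ) Q ) | ) ) n; R ::= ) R' | n ) Q R' | S Q R' | Q R n R'; Q ::= n ) | R; R' ::= ) n R' | S n R' | ε

Left recursion appears on R.
For R: α = {) n, S n}, β = {), n ) Q, S Q, Q R n}. Rewrite as R → β R' and R' → α R' | ε.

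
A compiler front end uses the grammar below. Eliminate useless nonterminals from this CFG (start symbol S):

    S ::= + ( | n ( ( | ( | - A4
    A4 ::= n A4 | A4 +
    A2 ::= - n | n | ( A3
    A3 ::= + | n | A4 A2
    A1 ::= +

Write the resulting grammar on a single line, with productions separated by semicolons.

Generating nonterminals: {A1, A2, A3, S}.
Reachable from S after that: {S}.
Removed useless symbols: {A1, A2, A3, A4} and every production mentioning them.

S ::= + ( | n ( ( | (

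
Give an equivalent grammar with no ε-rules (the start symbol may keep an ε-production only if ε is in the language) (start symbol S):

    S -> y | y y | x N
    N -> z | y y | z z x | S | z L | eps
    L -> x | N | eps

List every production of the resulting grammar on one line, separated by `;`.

Nullable nonterminals: {L, N}.
ε ∉ L(G), so no ε-production is kept.
Expand every rule over subsets of its nullable positions: S → x N gives x N | x.

S -> y | y y | x N | x; N -> z | y y | z z x | S | z L; L -> x | N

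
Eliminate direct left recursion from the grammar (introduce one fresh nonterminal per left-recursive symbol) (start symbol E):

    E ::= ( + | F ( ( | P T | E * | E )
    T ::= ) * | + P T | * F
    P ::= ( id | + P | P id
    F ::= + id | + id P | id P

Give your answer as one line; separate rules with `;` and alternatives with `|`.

Directly left-recursive nonterminals: E, P.
For E: α = {*, )}, β = {( +, F ( (, P T}. Rewrite as E → β E' and E' → α E' | ε.
For P: α = {id}, β = {( id, + P}. Rewrite as P → β P' and P' → α P' | ε.

E ::= ( + E' | F ( ( E' | P T E'; T ::= ) * | + P T | * F; P ::= ( id P' | + P P'; F ::= + id | + id P | id P; E' ::= * E' | ) E' | ε; P' ::= id P' | ε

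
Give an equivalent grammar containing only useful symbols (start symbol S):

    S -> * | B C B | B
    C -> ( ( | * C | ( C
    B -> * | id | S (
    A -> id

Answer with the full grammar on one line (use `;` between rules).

Generating nonterminals: {A, B, C, S}.
Reachable from S after that: {B, C, S}.
Removed useless symbols: {A} and every production mentioning them.

S -> * | B C B | B; C -> ( ( | * C | ( C; B -> * | id | S (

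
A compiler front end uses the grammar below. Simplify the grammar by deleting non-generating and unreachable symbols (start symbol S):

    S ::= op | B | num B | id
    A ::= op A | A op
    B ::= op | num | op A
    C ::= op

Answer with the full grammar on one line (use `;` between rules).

S ::= op | B | num B | id; B ::= op | num

Generating nonterminals: {B, C, S}.
Reachable from S after that: {B, S}.
Removed useless symbols: {A, C} and every production mentioning them.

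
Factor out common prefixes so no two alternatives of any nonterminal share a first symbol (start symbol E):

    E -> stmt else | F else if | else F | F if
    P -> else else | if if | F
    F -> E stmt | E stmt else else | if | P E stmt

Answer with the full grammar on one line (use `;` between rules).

E -> stmt else | else F | F E'; P -> else else | if if | F; F -> if | P E stmt | E stmt F'; E' -> else if | if; F' -> ε | else else

E has alternatives sharing prefix 'F': factor to E → F E' with E' → else if | if.
F has alternatives sharing prefix 'E stmt': factor to F → E stmt F' with F' → ε | else else.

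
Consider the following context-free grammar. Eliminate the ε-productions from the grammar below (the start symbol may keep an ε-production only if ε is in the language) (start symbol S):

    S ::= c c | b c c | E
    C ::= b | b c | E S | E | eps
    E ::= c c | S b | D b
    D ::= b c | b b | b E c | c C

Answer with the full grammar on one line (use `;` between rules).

S ::= c c | b c c | E; C ::= b | b c | E S | E; E ::= c c | S b | D b; D ::= b c | b b | b E c | c C | c

The nullable symbols are {C}.
ε ∉ L(G), so no ε-production is kept.
For each production, add variants omitting each subset of nullable occurrences: D → c C gives c C | c.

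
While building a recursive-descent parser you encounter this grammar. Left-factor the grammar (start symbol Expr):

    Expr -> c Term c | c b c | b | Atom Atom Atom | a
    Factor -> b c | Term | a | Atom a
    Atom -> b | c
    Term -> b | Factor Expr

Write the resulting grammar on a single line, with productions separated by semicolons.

Expr -> b | Atom Atom Atom | a | c Expr1; Factor -> b c | Term | a | Atom a; Atom -> b | c; Term -> b | Factor Expr; Expr1 -> Term c | b c

Expr has alternatives sharing prefix 'c': factor to Expr → c Expr1 with Expr1 → Term c | b c.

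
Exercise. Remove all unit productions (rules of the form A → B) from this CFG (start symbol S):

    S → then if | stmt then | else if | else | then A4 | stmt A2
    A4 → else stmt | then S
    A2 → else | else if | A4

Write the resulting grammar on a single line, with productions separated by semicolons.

Unit pairs: A2 ⇒* {A4}.
Replace each nonterminal's rules with the union of the non-unit rules of every nonterminal it unit-derives.

S → then if | stmt then | else if | else | then A4 | stmt A2; A4 → else stmt | then S; A2 → else stmt | then S | else | else if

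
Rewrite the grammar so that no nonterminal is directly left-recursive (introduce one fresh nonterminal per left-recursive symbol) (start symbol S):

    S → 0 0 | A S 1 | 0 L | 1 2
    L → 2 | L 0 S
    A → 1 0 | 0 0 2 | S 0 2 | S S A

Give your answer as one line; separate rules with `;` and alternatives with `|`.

L is directly left-recursive.
For L: α = {0 S}, β = {2}. Rewrite as L → β L' and L' → α L' | ε.

S → 0 0 | A S 1 | 0 L | 1 2; L → 2 L'; A → 1 0 | 0 0 2 | S 0 2 | S S A; L' → 0 S L' | ε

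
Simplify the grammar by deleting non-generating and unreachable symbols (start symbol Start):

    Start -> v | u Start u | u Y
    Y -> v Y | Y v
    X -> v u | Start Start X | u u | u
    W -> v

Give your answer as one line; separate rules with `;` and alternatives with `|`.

Start -> v | u Start u

Generating nonterminals: {Start, W, X}.
Reachable from Start after that: {Start}.
Removed useless symbols: {W, X, Y} and every production mentioning them.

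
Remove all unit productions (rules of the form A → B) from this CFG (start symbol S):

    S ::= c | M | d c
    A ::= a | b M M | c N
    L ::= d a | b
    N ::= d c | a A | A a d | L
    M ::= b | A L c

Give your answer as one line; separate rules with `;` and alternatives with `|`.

S ::= c | d c | b | A L c; A ::= a | b M M | c N; L ::= d a | b; N ::= d a | b | d c | a A | A a d; M ::= b | A L c

Unit pairs: N ⇒* {L}; S ⇒* {M}.
Replace each nonterminal's rules with the union of the non-unit rules of every nonterminal it unit-derives.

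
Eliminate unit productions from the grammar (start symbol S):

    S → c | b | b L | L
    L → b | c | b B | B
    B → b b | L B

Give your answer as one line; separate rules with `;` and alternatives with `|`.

Unit pairs: L ⇒* {B}; S ⇒* {B, L}.
For each unit pair (A, B), copy every non-unit production of B to A, then drop all unit productions.

S → b | c | b B | b b | L B | b L; L → b | c | b B | b b | L B; B → b b | L B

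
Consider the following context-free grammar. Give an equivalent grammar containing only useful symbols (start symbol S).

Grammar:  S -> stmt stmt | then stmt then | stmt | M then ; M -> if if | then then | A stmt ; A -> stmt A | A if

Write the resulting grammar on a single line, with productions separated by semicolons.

Generating nonterminals: {M, S}.
Reachable from S after that: {M, S}.
Removed useless symbols: {A} and every production mentioning them.

S -> stmt stmt | then stmt then | stmt | M then; M -> if if | then then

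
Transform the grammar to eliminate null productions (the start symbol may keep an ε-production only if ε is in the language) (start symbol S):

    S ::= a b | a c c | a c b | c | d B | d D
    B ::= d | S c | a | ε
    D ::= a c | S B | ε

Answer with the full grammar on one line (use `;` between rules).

Nullable nonterminals: {B, D}.
ε ∉ L(G), so no ε-production is kept.
Add the nullable-subset variants: S → d B gives d B | d. D → S B gives S B | S.

S ::= a b | a c c | a c b | c | d B | d | d D; B ::= d | S c | a; D ::= a c | S B | S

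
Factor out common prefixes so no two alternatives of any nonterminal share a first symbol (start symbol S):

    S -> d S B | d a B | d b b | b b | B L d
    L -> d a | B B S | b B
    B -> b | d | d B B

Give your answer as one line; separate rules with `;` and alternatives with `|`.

S has alternatives sharing prefix 'd': factor to S → d S' with S' → S B | a B | b b.
B has alternatives sharing prefix 'd': factor to B → d B' with B' → ε | B B.

S -> b b | B L d | d S'; L -> d a | B B S | b B; B -> b | d B'; S' -> S B | a B | b b; B' -> ε | B B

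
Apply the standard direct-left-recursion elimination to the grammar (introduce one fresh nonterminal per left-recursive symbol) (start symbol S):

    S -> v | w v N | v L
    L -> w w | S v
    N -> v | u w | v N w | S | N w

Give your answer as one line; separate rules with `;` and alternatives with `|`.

Left recursion appears on N.
For N: α = {w}, β = {v, u w, v N w, S}. Rewrite as N → β N' and N' → α N' | ε.

S -> v | w v N | v L; L -> w w | S v; N -> v N' | u w N' | v N w N' | S N'; N' -> w N' | ε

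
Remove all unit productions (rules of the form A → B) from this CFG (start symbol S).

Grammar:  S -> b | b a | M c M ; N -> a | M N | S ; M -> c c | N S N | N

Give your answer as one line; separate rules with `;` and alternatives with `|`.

S -> b | b a | M c M; N -> b | b a | M c M | a | M N; M -> b | b a | M c M | a | M N | c c | N S N

Unit pairs: M ⇒* {N, S}; N ⇒* {S}.
For each unit pair (A, B), copy every non-unit production of B to A, then drop all unit productions.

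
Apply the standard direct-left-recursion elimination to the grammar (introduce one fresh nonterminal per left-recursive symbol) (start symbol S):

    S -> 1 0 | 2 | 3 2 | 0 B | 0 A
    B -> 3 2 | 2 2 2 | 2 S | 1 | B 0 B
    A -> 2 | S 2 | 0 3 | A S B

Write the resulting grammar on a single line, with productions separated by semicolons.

S -> 1 0 | 2 | 3 2 | 0 B | 0 A; B -> 3 2 B' | 2 2 2 B' | 2 S B' | 1 B'; A -> 2 A' | S 2 A' | 0 3 A'; B' -> 0 B B' | ε; A' -> S B A' | ε

B, A are directly left-recursive.
For B: α = {0 B}, β = {3 2, 2 2 2, 2 S, 1}. Rewrite as B → β B' and B' → α B' | ε.
For A: α = {S B}, β = {2, S 2, 0 3}. Rewrite as A → β A' and A' → α A' | ε.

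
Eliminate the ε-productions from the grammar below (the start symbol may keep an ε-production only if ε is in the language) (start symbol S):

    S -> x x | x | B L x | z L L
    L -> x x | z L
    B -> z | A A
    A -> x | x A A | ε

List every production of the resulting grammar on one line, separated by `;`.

S -> x x | x | B L x | L x | z L L; L -> x x | z L; B -> z | A A | A; A -> x | x A A | x A

The nullable symbols are {A, B}.
ε ∉ L(G), so no ε-production is kept.
For each production, add variants omitting each subset of nullable occurrences: S → B L x gives B L x | L x. B → A A gives A A | A. A → x A A gives x A A | x A.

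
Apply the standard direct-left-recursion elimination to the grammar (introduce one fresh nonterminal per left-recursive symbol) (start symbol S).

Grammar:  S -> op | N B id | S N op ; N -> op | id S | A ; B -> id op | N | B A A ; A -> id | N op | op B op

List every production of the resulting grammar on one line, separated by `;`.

S -> op S' | N B id S'; N -> op | id S | A; B -> id op B' | N B'; A -> id | N op | op B op; S' -> N op S' | ε; B' -> A A B' | ε

S, B are directly left-recursive.
For S: α = {N op}, β = {op, N B id}. Rewrite as S → β S' and S' → α S' | ε.
For B: α = {A A}, β = {id op, N}. Rewrite as B → β B' and B' → α B' | ε.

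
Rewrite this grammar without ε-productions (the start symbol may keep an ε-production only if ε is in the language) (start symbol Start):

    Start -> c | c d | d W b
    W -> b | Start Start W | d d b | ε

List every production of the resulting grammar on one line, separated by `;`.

Start -> c | c d | d W b | d b; W -> b | Start Start W | Start Start | d d b

Nullable set = {W}.
ε ∉ L(G), so no ε-production is kept.
Expand every rule over subsets of its nullable positions: Start → d W b gives d W b | d b. W → Start Start W gives Start Start W | Start Start.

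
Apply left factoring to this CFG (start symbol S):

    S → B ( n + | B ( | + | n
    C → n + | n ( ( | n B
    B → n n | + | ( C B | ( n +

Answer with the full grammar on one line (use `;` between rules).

S has alternatives sharing prefix 'B (': factor to S → B ( S' with S' → n + | ε.
C has alternatives sharing prefix 'n': factor to C → n C' with C' → + | ( ( | B.
B has alternatives sharing prefix '(': factor to B → ( B' with B' → C B | n +.

S → + | n | B ( S'; C → n C'; B → n n | + | ( B'; S' → n + | ε; C' → + | ( ( | B; B' → C B | n +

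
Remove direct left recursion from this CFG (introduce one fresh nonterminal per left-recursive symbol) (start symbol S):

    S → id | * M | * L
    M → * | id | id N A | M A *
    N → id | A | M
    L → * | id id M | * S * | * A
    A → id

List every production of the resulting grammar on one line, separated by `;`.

S → id | * M | * L; M → * M' | id M' | id N A M'; N → id | A | M; L → * | id id M | * S * | * A; A → id; M' → A * M' | ε

M is directly left-recursive.
For M: α = {A *}, β = {*, id, id N A}. Rewrite as M → β M' and M' → α M' | ε.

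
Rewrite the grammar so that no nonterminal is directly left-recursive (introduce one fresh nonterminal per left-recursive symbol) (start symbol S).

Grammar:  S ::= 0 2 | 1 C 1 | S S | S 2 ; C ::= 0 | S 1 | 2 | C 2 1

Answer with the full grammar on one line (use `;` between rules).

S ::= 0 2 S' | 1 C 1 S'; C ::= 0 C' | S 1 C' | 2 C'; S' ::= S S' | 2 S' | ε; C' ::= 2 1 C' | ε

S, C are directly left-recursive.
For S: α = {S, 2}, β = {0 2, 1 C 1}. Rewrite as S → β S' and S' → α S' | ε.
For C: α = {2 1}, β = {0, S 1, 2}. Rewrite as C → β C' and C' → α C' | ε.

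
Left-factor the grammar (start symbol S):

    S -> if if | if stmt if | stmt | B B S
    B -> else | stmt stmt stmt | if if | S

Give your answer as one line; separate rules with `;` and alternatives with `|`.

S -> stmt | B B S | if S'; B -> else | stmt stmt stmt | if if | S; S' -> if | stmt if

S has alternatives sharing prefix 'if': factor to S → if S' with S' → if | stmt if.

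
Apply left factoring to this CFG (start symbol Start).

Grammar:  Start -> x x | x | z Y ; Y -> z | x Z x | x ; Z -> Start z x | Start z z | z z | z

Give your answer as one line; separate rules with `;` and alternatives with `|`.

Start -> z Y | x Start1; Y -> z | x Y1; Z -> Start z Z1 | z Z2; Start1 -> x | ε; Y1 -> Z x | ε; Z1 -> x | z; Z2 -> z | ε

Start has alternatives sharing prefix 'x': factor to Start → x Start1 with Start1 → x | ε.
Y has alternatives sharing prefix 'x': factor to Y → x Y1 with Y1 → Z x | ε.
Z has alternatives sharing prefix 'Start z': factor to Z → Start z Z1 with Z1 → x | z.
Z has alternatives sharing prefix 'z': factor to Z → z Z2 with Z2 → z | ε.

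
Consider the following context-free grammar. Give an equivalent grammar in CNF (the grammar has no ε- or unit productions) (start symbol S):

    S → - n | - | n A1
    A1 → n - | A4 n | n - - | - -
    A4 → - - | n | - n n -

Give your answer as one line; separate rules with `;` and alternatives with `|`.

S → X1 X2 | - | X2 A1; A1 → X2 X1 | A4 X2 | X2 Y1 | X1 X1; A4 → X1 X1 | n | X1 Y2; X1 → -; X2 → n; Y1 → X1 X1; Y2 → X2 Y3; Y3 → X2 X1

Introduce a nonterminal for each terminal appearing in a rule of length ≥ 2: X1 → -, X2 → n.
Binarize each right-hand side of length ≥ 3 by chaining fresh nonterminals (Y1, Y2, …): affected rules were A1 → X2 X1 X1; A4 → X1 X2 X2 X1.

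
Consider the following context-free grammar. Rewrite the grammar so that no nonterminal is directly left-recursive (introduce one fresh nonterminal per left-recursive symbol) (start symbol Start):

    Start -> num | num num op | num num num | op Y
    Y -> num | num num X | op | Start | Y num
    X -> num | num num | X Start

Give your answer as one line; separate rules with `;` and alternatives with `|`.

Left recursion appears on Y, X.
For Y: α = {num}, β = {num, num num X, op, Start}. Rewrite as Y → β Y1 and Y1 → α Y1 | ε.
For X: α = {Start}, β = {num, num num}. Rewrite as X → β X1 and X1 → α X1 | ε.

Start -> num | num num op | num num num | op Y; Y -> num Y1 | num num X Y1 | op Y1 | Start Y1; X -> num X1 | num num X1; Y1 -> num Y1 | ε; X1 -> Start X1 | ε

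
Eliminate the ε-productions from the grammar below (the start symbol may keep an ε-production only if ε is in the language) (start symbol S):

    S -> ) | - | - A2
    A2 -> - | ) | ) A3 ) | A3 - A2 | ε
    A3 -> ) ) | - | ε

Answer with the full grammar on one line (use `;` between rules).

Nullable set = {A2, A3}.
ε ∉ L(G), so no ε-production is kept.
Expand every rule over subsets of its nullable positions: A2 → ) A3 ) gives ) A3 ) | ) ). A2 → A3 - A2 gives A3 - A2 | A3 - | - A2.

S -> ) | - | - A2; A2 -> - | ) | ) A3 ) | ) ) | A3 - A2 | A3 - | - A2; A3 -> ) ) | -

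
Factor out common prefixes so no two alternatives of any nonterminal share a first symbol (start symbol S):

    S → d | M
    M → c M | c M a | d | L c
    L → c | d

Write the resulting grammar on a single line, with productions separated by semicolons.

S → d | M; M → d | L c | c M M'; L → c | d; M' → ε | a

M has alternatives sharing prefix 'c M': factor to M → c M M' with M' → ε | a.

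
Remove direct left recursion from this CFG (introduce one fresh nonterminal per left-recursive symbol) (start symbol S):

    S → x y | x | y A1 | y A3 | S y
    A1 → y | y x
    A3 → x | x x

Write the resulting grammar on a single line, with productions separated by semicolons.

Left recursion appears on S.
For S: α = {y}, β = {x y, x, y A1, y A3}. Rewrite as S → β S' and S' → α S' | ε.

S → x y S' | x S' | y A1 S' | y A3 S'; A1 → y | y x; A3 → x | x x; S' → y S' | epsilon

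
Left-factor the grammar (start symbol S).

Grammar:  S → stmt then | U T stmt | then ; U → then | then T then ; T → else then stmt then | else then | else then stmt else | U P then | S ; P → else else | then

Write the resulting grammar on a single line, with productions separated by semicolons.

S → stmt then | U T stmt | then; U → then U'; T → U P then | S | else then T'; P → else else | then; U' → ε | T then; T' → ε | stmt T''; T'' → then | else

U has alternatives sharing prefix 'then': factor to U → then U' with U' → ε | T then.
T has alternatives sharing prefix 'else then': factor to T → else then T' with T' → stmt then | ε | stmt else.
T' has alternatives sharing prefix 'stmt': factor to T' → stmt T'' with T'' → then | else.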